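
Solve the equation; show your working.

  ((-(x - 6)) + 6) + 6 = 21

Step 1. [((-(x - 6)) + 6) + 6 = 21] peel the +6: subtract 6 from each side, so sub: (-(x - 6)) + 6 = 15.
Step 2. [(-(x - 6)) + 6 = 15] the outer +6 inverts by subtracting 6, so sub: -(x - 6) = 9.
Step 3. [-(x - 6) = 9] leading − — multiply by −1 ⇒ neg: x - 6 = -9.
Step 4. [x - 6 = -9] the outer -6 inverts by adding 6, so sub: x = -3.

Answer: x ∈ {-3}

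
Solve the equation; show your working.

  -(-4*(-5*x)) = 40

Step 1. [-(-4*(-5*x)) = 40] flip signs both sides ⇒ neg: -4*(-5*x) = -40.
Step 2. [-4*(-5*x) = -40] -4 out front; divide by -4 ⇒ div: -5*x = 10.
Step 3. [-5*x = 10] -5 out front; divide by -5, so div: x = -2.

Answer: x ∈ {-2}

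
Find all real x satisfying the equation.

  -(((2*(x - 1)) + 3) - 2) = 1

Step 1. [-(((2*(x - 1)) + 3) - 2) = 1] LHS negated; negate both sides ⇒ neg: ((2*(x - 1)) + 3) - 2 = -1.
Step 2. [((2*(x - 1)) + 3) - 2 = -1] the outer -2 inverts by adding 2, so sub: (2*(x - 1)) + 3 = 1.
Step 3. [(2*(x - 1)) + 3 = 1] the outer +3 inverts by subtracting 3 ⇒ sub: 2*(x - 1) = -2.
Step 4. [2*(x - 1) = -2] leading coefficient 2: divide by 2. So div: x - 1 = -1.
Step 5. [x - 1 = -1] the outer -1 inverts by adding 1, so sub: x = 0.

Answer: x ∈ {0}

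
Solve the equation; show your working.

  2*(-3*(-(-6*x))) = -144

Step 1. [2*(-3*(-(-6*x))) = -144] leading coefficient 2: divide by 2. So div: -3*(-(-6*x)) = -72.
Step 2. [-3*(-(-6*x)) = -72] leading coefficient -3: divide by -3. So div: -(-6*x) = 24.
Step 3. [-(-6*x) = 24] leading − — multiply by −1. So neg: -6*x = -24.
Step 4. [-6*x = -24] -6 out front; divide by -6, so div: x = 4.

Answer: x ∈ {4}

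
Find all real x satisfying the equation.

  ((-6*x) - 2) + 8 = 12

Step 1. [((-6*x) - 2) + 8 = 12] 8 comes off first (subtract 8) ⇒ sub: (-6*x) - 2 = 4.
Step 2. [(-6*x) - 2 = 4] -2 is outermost — add 2 both sides. So sub: -6*x = 6.
Step 3. [-6*x = 6] leading coefficient -6: divide by -6, so div: x = -1.

Answer: x ∈ {-1}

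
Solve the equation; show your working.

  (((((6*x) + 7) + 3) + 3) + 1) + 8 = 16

Step 1. [(((((6*x) + 7) + 3) + 3) + 1) + 8 = 16] +8 is outermost — subtract 8 both sides. So sub: ((((6*x) + 7) + 3) + 3) + 1 = 8.
Step 2. [((((6*x) + 7) + 3) + 3) + 1 = 8] peel the +1: subtract 1 from each side. So sub: (((6*x) + 7) + 3) + 3 = 7.
Step 3. [(((6*x) + 7) + 3) + 3 = 7] subtract 3: x sits inside (… + 3) ⇒ sub: ((6*x) + 7) + 3 = 4.
Step 4. [((6*x) + 7) + 3 = 4] the outer +3 inverts by subtracting 3. So sub: (6*x) + 7 = 1.
Step 5. [(6*x) + 7 = 1] +7 is outermost — subtract 7 both sides. So sub: 6*x = -6.
Step 6. [6*x = -6] 6 out front; divide by 6. So div: x = -1.

Answer: x ∈ {-1}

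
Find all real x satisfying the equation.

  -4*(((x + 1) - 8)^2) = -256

Step 1. [-4*(((x + 1) - 8)^2) = -256] -4·(inner) — divide through by -4 ⇒ div: ((x + 1) - 8)^2 = 64.
Step 2. [((x + 1) - 8)^2 = 64] LHS squared, RHS 64 ≥ 0: apply √ (±), so sqrt: (x + 1) - 8 = 8 or -8.
Step 3. [(x + 1) - 8 = 8 or -8] add 8: x sits inside (… - 8), so sub: x + 1 = 16 or 0.
Step 4. [x + 1 = 16 or 0] the outer +1 inverts by subtracting 1. So sub: x = 15 or -1.

Answer: x ∈ {-1, 15}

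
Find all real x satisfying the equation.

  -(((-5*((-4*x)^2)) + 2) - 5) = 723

Step 1. [-(((-5*((-4*x)^2)) + 2) - 5) = 723] LHS negated; negate both sides, so neg: ((-5*((-4*x)^2)) + 2) - 5 = -723.
Step 2. [((-5*((-4*x)^2)) + 2) - 5 = -723] peel the -5: add 5 from each side, so sub: (-5*((-4*x)^2)) + 2 = -718.
Step 3. [(-5*((-4*x)^2)) + 2 = -718] +2 is outermost — subtract 2 both sides ⇒ sub: -5*((-4*x)^2) = -720.
Step 4. [-5*((-4*x)^2) = -720] LHS = -5·(…); ÷-5 both sides. So div: (-4*x)^2 = 144.
Step 5. [(-4*x)^2 = 144] LHS squared, RHS 144 ≥ 0: apply √ (±), so sqrt: -4*x = 12 or -12.
Step 6. [-4*x = 12 or -12] -4 out front; divide by -4 ⇒ div: x = -3 or 3.

Answer: x ∈ {-3, 3}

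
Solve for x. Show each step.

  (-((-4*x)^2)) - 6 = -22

Step 1. [(-((-4*x)^2)) - 6 = -22] the outer -6 inverts by adding 6 ⇒ sub: -((-4*x)^2) = -16.
Step 2. [-((-4*x)^2) = -16] flip signs both sides ⇒ neg: (-4*x)^2 = 16.
Step 3. [(-4*x)^2 = 16] √ both sides: 16 ≥ 0 gives two branches. So sqrt: -4*x = 4 or -4.
Step 4. [-4*x = 4 or -4] leading coefficient -4: divide by -4. So div: x = -1 or 1.

Answer: x ∈ {-1, 1}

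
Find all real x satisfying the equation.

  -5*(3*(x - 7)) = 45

Step 1. [-5*(3*(x - 7)) = 45] -5·(inner) — divide through by -5 ⇒ div: 3*(x - 7) = -9.
Step 2. [3*(x - 7) = -9] 3·(inner) — divide through by 3, so div: x - 7 = -3.
Step 3. [x - 7 = -3] peel the -7: add 7 from each side. So sub: x = 4.

Answer: x ∈ {4}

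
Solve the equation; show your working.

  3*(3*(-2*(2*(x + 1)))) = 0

Step 1. [3*(3*(-2*(2*(x + 1)))) = 0] divide by the outer 3. So div: 3*(-2*(2*(x + 1))) = 0.
Step 2. [3*(-2*(2*(x + 1))) = 0] divide by the outer 3, so div: -2*(2*(x + 1)) = 0.
Step 3. [-2*(2*(x + 1)) = 0] leading coefficient -2: divide by -2 ⇒ div: 2*(x + 1) = 0.
Step 4. [2*(x + 1) = 0] LHS = 2·(…); ÷2 both sides. So div: x + 1 = 0.
Step 5. [x + 1 = 0] peel the +1: subtract 1 from each side. So sub: x = -1.

Answer: x ∈ {-1}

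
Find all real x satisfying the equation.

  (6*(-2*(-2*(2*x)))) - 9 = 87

Step 1. [(6*(-2*(-2*(2*x)))) - 9 = 87] -9 is outermost — add 9 both sides. So sub: 6*(-2*(-2*(2*x))) = 96.
Step 2. [6*(-2*(-2*(2*x))) = 96] 6 out front; divide by 6. So div: -2*(-2*(2*x)) = 16.
Step 3. [-2*(-2*(2*x)) = 16] LHS = -2·(…); ÷-2 both sides ⇒ div: -2*(2*x) = -8.
Step 4. [-2*(2*x) = -8] divide by the outer -2 ⇒ div: 2*x = 4.
Step 5. [2*x = 4] 2·(inner) — divide through by 2, so div: x = 2.

Answer: x ∈ {2}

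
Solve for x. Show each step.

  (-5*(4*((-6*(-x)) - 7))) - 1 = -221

Step 1. [(-5*(4*((-6*(-x)) - 7))) - 1 = -221] peel the -1: add 1 from each side. So sub: -5*(4*((-6*(-x)) - 7)) = -220.
Step 2. [-5*(4*((-6*(-x)) - 7)) = -220] leading coefficient -5: divide by -5 ⇒ div: 4*((-6*(-x)) - 7) = 44.
Step 3. [4*((-6*(-x)) - 7) = 44] 4·(inner) — divide through by 4. So div: (-6*(-x)) - 7 = 11.
Step 4. [(-6*(-x)) - 7 = 11] peel the -7: add 7 from each side ⇒ sub: -6*(-x) = 18.
Step 5. [-6*(-x) = 18] LHS = -6·(…); ÷-6 both sides, so div: -x = -3.
Step 6. [-x = -3] leading − — multiply by −1. So neg: x = 3.

Answer: x ∈ {3}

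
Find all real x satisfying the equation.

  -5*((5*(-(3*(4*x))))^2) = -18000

Step 1. [-5*((5*(-(3*(4*x))))^2) = -18000] leading coefficient -5: divide by -5. So div: (5*(-(3*(4*x))))^2 = 3600.
Step 2. [(5*(-(3*(4*x))))^2 = 3600] √ both sides: 3600 ≥ 0 gives two branches. So sqrt: 5*(-(3*(4*x))) = 60 or -60.
Step 3. [5*(-(3*(4*x))) = 60 or -60] leading coefficient 5: divide by 5 ⇒ div: -(3*(4*x)) = 12 or -12.
Step 4. [-(3*(4*x)) = 12 or -12] LHS negated; negate both sides, so neg: 3*(4*x) = -12 or 12.
Step 5. [3*(4*x) = -12 or 12] 3 out front; divide by 3 ⇒ div: 4*x = -4 or 4.
Step 6. [4*x = -4 or 4] 4 out front; divide by 4. So div: x = -1 or 1.

Answer: x ∈ {-1, 1}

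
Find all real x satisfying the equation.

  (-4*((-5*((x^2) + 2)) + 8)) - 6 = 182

Step 1. [(-4*((-5*((x^2) + 2)) + 8)) - 6 = 182] -6 is outermost — add 6 both sides, so sub: -4*((-5*((x^2) + 2)) + 8) = 188.
Step 2. [-4*((-5*((x^2) + 2)) + 8) = 188] leading coefficient -4: divide by -4, so div: (-5*((x^2) + 2)) + 8 = -47.
Step 3. [(-5*((x^2) + 2)) + 8 = -47] the outer +8 inverts by subtracting 8 ⇒ sub: -5*((x^2) + 2) = -55.
Step 4. [-5*((x^2) + 2) = -55] -5 out front; divide by -5. So div: (x^2) + 2 = 11.
Step 5. [(x^2) + 2 = 11] subtract 2: x sits inside (… + 2) ⇒ sub: x^2 = 9.
Step 6. [x^2 = 9] LHS squared, RHS 9 ≥ 0: apply √ (±), so sqrt: x = 3 or -3.

Answer: x ∈ {-3, 3}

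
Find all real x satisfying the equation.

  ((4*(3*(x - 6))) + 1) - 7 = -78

Step 1. [((4*(3*(x - 6))) + 1) - 7 = -78] -7 is outermost — add 7 both sides ⇒ sub: (4*(3*(x - 6))) + 1 = -71.
Step 2. [(4*(3*(x - 6))) + 1 = -71] peel the +1: subtract 1 from each side, so sub: 4*(3*(x - 6)) = -72.
Step 3. [4*(3*(x - 6)) = -72] divide by the outer 4, so div: 3*(x - 6) = -18.
Step 4. [3*(x - 6) = -18] 3·(inner) — divide through by 3, so div: x - 6 = -6.
Step 5. [x - 6 = -6] peel the -6: add 6 from each side. So sub: x = 0.

Answer: x ∈ {0}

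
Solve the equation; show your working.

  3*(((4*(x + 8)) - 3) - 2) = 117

Step 1. [3*(((4*(x + 8)) - 3) - 2) = 117] LHS = 3·(…); ÷3 both sides, so div: ((4*(x + 8)) - 3) - 2 = 39.
Step 2. [((4*(x + 8)) - 3) - 2 = 39] 2 comes off first (add 2) ⇒ sub: (4*(x + 8)) - 3 = 41.
Step 3. [(4*(x + 8)) - 3 = 41] -3 is outermost — add 3 both sides. So sub: 4*(x + 8) = 44.
Step 4. [4*(x + 8) = 44] LHS = 4·(…); ÷4 both sides. So div: x + 8 = 11.
Step 5. [x + 8 = 11] the outer +8 inverts by subtracting 8 ⇒ sub: x = 3.

Answer: x ∈ {3}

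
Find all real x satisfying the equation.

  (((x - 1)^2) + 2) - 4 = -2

Step 1. [(((x - 1)^2) + 2) - 4 = -2] -4 is outermost — add 4 both sides, so sub: ((x - 1)^2) + 2 = 2.
Step 2. [((x - 1)^2) + 2 = 2] peel the +2: subtract 2 from each side. So sub: (x - 1)^2 = 0.
Step 3. [(x - 1)^2 = 0] LHS squared, RHS 0 ≥ 0: apply √ (±). So sqrt: x - 1 = 0.
Step 4. [x - 1 = 0] the outer -1 inverts by adding 1. So sub: x = 1.

Answer: x ∈ {1}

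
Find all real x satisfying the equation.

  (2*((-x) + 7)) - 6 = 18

Step 1. [(2*((-x) + 7)) - 6 = 18] -6 is outermost — add 6 both sides, so sub: 2*((-x) + 7) = 24.
Step 2. [2*((-x) + 7) = 24] 2 out front; divide by 2 ⇒ div: (-x) + 7 = 12.
Step 3. [(-x) + 7 = 12] subtract 7: x sits inside (… + 7). So sub: -x = 5.
Step 4. [-x = 5] LHS negated; negate both sides ⇒ neg: x = -5.

Answer: x ∈ {-5}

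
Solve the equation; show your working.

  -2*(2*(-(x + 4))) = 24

Step 1. [-2*(2*(-(x + 4))) = 24] -2·(inner) — divide through by -2. So div: 2*(-(x + 4)) = -12.
Step 2. [2*(-(x + 4)) = -12] LHS = 2·(…); ÷2 both sides ⇒ div: -(x + 4) = -6.
Step 3. [-(x + 4) = -6] leading − — multiply by −1, so neg: x + 4 = 6.
Step 4. [x + 4 = 6] 4 comes off first (subtract 4) ⇒ sub: x = 2.

Answer: x ∈ {2}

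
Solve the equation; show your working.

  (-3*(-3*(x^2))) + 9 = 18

Step 1. [(-3*(-3*(x^2))) + 9 = 18] 9 comes off first (subtract 9), so sub: -3*(-3*(x^2)) = 9.
Step 2. [-3*(-3*(x^2)) = 9] leading coefficient -3: divide by -3 ⇒ div: -3*(x^2) = -3.
Step 3. [-3*(x^2) = -3] -3 out front; divide by -3. So div: x^2 = 1.
Step 4. [x^2 = 1] √ both sides: 1 ≥ 0 gives two branches, so sqrt: x = 1 or -1.

Answer: x ∈ {-1, 1}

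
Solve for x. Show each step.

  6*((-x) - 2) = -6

Step 1. [6*((-x) - 2) = -6] LHS = 6·(…); ÷6 both sides. So div: (-x) - 2 = -1.
Step 2. [(-x) - 2 = -1] peel the -2: add 2 from each side. So sub: -x = 1.
Step 3. [-x = 1] flip signs both sides ⇒ neg: x = -1.

Answer: x ∈ {-1}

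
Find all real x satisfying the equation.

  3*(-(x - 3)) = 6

Step 1. [3*(-(x - 3)) = 6] 3·(inner) — divide through by 3. So div: -(x - 3) = 2.
Step 2. [-(x - 3) = 2] LHS negated; negate both sides. So neg: x - 3 = -2.
Step 3. [x - 3 = -2] the outer -3 inverts by adding 3. So sub: x = 1.

Answer: x ∈ {1}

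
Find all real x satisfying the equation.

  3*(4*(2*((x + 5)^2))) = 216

Step 1. [3*(4*(2*((x + 5)^2))) = 216] LHS = 3·(…); ÷3 both sides, so div: 4*(2*((x + 5)^2)) = 72.
Step 2. [4*(2*((x + 5)^2)) = 72] 4 out front; divide by 4 ⇒ div: 2*((x + 5)^2) = 18.
Step 3. [2*((x + 5)^2) = 18] 2 out front; divide by 2, so div: (x + 5)^2 = 9.
Step 4. [(x + 5)^2 = 9] √ both sides: 9 ≥ 0 gives two branches, so sqrt: x + 5 = 3 or -3.
Step 5. [x + 5 = 3 or -3] +5 is outermost — subtract 5 both sides. So sub: x = -2 or -8.

Answer: x ∈ {-8, -2}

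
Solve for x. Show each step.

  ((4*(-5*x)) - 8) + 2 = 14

Step 1. [((4*(-5*x)) - 8) + 2 = 14] 2 comes off first (subtract 2). So sub: (4*(-5*x)) - 8 = 12.
Step 2. [(4*(-5*x)) - 8 = 12] the outer -8 inverts by adding 8. So sub: 4*(-5*x) = 20.
Step 3. [4*(-5*x) = 20] LHS = 4·(…); ÷4 both sides, so div: -5*x = 5.
Step 4. [-5*x = 5] -5·(inner) — divide through by -5 ⇒ div: x = -1.

Answer: x ∈ {-1}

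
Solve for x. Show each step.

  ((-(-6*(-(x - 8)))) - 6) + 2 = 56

Step 1. [((-(-6*(-(x - 8)))) - 6) + 2 = 56] the outer +2 inverts by subtracting 2 ⇒ sub: (-(-6*(-(x - 8)))) - 6 = 54.
Step 2. [(-(-6*(-(x - 8)))) - 6 = 54] the outer -6 inverts by adding 6, so sub: -(-6*(-(x - 8))) = 60.
Step 3. [-(-6*(-(x - 8))) = 60] LHS negated; negate both sides ⇒ neg: -6*(-(x - 8)) = -60.
Step 4. [-6*(-(x - 8)) = -60] -6·(inner) — divide through by -6 ⇒ div: -(x - 8) = 10.
Step 5. [-(x - 8) = 10] leading − — multiply by −1 ⇒ neg: x - 8 = -10.
Step 6. [x - 8 = -10] -8 is outermost — add 8 both sides. So sub: x = -2.

Answer: x ∈ {-2}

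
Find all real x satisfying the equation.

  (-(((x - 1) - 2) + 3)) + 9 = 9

Step 1. [(-(((x - 1) - 2) + 3)) + 9 = 9] the outer +9 inverts by subtracting 9, so sub: -(((x - 1) - 2) + 3) = 0.
Step 2. [-(((x - 1) - 2) + 3) = 0] LHS negated; negate both sides. So neg: ((x - 1) - 2) + 3 = 0.
Step 3. [((x - 1) - 2) + 3 = 0] the outer +3 inverts by subtracting 3, so sub: (x - 1) - 2 = -3.
Step 4. [(x - 1) - 2 = -3] peel the -2: add 2 from each side ⇒ sub: x - 1 = -1.
Step 5. [x - 1 = -1] the outer -1 inverts by adding 1. So sub: x = 0.

Answer: x ∈ {0}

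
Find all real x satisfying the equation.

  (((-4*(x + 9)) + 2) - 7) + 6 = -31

Step 1. [(((-4*(x + 9)) + 2) - 7) + 6 = -31] peel the +6: subtract 6 from each side. So sub: ((-4*(x + 9)) + 2) - 7 = -37.
Step 2. [((-4*(x + 9)) + 2) - 7 = -37] the outer -7 inverts by adding 7, so sub: (-4*(x + 9)) + 2 = -30.
Step 3. [(-4*(x + 9)) + 2 = -30] +2 is outermost — subtract 2 both sides. So sub: -4*(x + 9) = -32.
Step 4. [-4*(x + 9) = -32] -4·(inner) — divide through by -4. So div: x + 9 = 8.
Step 5. [x + 9 = 8] the outer +9 inverts by subtracting 9. So sub: x = -1.

Answer: x ∈ {-1}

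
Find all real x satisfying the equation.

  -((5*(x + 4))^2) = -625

Step 1. [-((5*(x + 4))^2) = -625] flip signs both sides, so neg: (5*(x + 4))^2 = 625.
Step 2. [(5*(x + 4))^2 = 625] LHS squared, RHS 625 ≥ 0: apply √ (±). So sqrt: 5*(x + 4) = 25 or -25.
Step 3. [5*(x + 4) = 25 or -25] divide by the outer 5. So div: x + 4 = 5 or -5.
Step 4. [x + 4 = 5 or -5] the outer +4 inverts by subtracting 4. So sub: x = 1 or -9.

Answer: x ∈ {-9, 1}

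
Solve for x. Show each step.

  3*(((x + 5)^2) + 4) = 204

Step 1. [3*(((x + 5)^2) + 4) = 204] 3·(inner) — divide through by 3. So div: ((x + 5)^2) + 4 = 68.
Step 2. [((x + 5)^2) + 4 = 68] +4 is outermost — subtract 4 both sides ⇒ sub: (x + 5)^2 = 64.
Step 3. [(x + 5)^2 = 64] LHS squared, RHS 64 ≥ 0: apply √ (±). So sqrt: x + 5 = 8 or -8.
Step 4. [x + 5 = 8 or -8] subtract 5: x sits inside (… + 5) ⇒ sub: x = 3 or -13.

Answer: x ∈ {-13, 3}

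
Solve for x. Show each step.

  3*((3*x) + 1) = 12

Step 1. [3*((3*x) + 1) = 12] 3 out front; divide by 3 ⇒ div: (3*x) + 1 = 4.
Step 2. [(3*x) + 1 = 4] the outer +1 inverts by subtracting 1. So sub: 3*x = 3.
Step 3. [3*x = 3] leading coefficient 3: divide by 3, so div: x = 1.

Answer: x ∈ {1}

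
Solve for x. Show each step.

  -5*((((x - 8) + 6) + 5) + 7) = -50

Step 1. [-5*((((x - 8) + 6) + 5) + 7) = -50] -5·(inner) — divide through by -5 ⇒ div: (((x - 8) + 6) + 5) + 7 = 10.
Step 2. [(((x - 8) + 6) + 5) + 7 = 10] the outer +7 inverts by subtracting 7 ⇒ sub: ((x - 8) + 6) + 5 = 3.
Step 3. [((x - 8) + 6) + 5 = 3] peel the +5: subtract 5 from each side ⇒ sub: (x - 8) + 6 = -2.
Step 4. [(x - 8) + 6 = -2] +6 is outermost — subtract 6 both sides, so sub: x - 8 = -8.
Step 5. [x - 8 = -8] peel the -8: add 8 from each side. So sub: x = 0.

Answer: x ∈ {0}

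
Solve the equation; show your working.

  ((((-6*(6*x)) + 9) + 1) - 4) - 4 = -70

Step 1. [((((-6*(6*x)) + 9) + 1) - 4) - 4 = -70] 4 comes off first (add 4) ⇒ sub: (((-6*(6*x)) + 9) + 1) - 4 = -66.
Step 2. [(((-6*(6*x)) + 9) + 1) - 4 = -66] -4 is outermost — add 4 both sides. So sub: ((-6*(6*x)) + 9) + 1 = -62.
Step 3. [((-6*(6*x)) + 9) + 1 = -62] 1 comes off first (subtract 1), so sub: (-6*(6*x)) + 9 = -63.
Step 4. [(-6*(6*x)) + 9 = -63] subtract 9: x sits inside (… + 9), so sub: -6*(6*x) = -72.
Step 5. [-6*(6*x) = -72] -6·(inner) — divide through by -6. So div: 6*x = 12.
Step 6. [6*x = 12] leading coefficient 6: divide by 6, so div: x = 2.

Answer: x ∈ {2}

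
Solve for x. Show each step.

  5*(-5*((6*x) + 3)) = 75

Step 1. [5*(-5*((6*x) + 3)) = 75] 5·(inner) — divide through by 5 ⇒ div: -5*((6*x) + 3) = 15.
Step 2. [-5*((6*x) + 3) = 15] -5 out front; divide by -5, so div: (6*x) + 3 = -3.
Step 3. [(6*x) + 3 = -3] subtract 3: x sits inside (… + 3), so sub: 6*x = -6.
Step 4. [6*x = -6] 6 out front; divide by 6, so div: x = -1.

Answer: x ∈ {-1}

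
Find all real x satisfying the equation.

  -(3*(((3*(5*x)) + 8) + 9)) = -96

Step 1. [-(3*(((3*(5*x)) + 8) + 9)) = -96] LHS negated; negate both sides. So neg: 3*(((3*(5*x)) + 8) + 9) = 96.
Step 2. [3*(((3*(5*x)) + 8) + 9) = 96] divide by the outer 3 ⇒ div: ((3*(5*x)) + 8) + 9 = 32.
Step 3. [((3*(5*x)) + 8) + 9 = 32] +9 is outermost — subtract 9 both sides, so sub: (3*(5*x)) + 8 = 23.
Step 4. [(3*(5*x)) + 8 = 23] 8 comes off first (subtract 8). So sub: 3*(5*x) = 15.
Step 5. [3*(5*x) = 15] 3·(inner) — divide through by 3 ⇒ div: 5*x = 5.
Step 6. [5*x = 5] divide by the outer 5. So div: x = 1.

Answer: x ∈ {1}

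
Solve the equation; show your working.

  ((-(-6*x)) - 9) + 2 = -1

Step 1. [((-(-6*x)) - 9) + 2 = -1] 2 comes off first (subtract 2), so sub: (-(-6*x)) - 9 = -3.
Step 2. [(-(-6*x)) - 9 = -3] add 9: x sits inside (… - 9) ⇒ sub: -(-6*x) = 6.
Step 3. [-(-6*x) = 6] flip signs both sides ⇒ neg: -6*x = -6.
Step 4. [-6*x = -6] leading coefficient -6: divide by -6, so div: x = 1.

Answer: x ∈ {1}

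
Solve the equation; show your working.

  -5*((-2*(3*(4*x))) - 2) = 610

Step 1. [-5*((-2*(3*(4*x))) - 2) = 610] -5·(inner) — divide through by -5 ⇒ div: (-2*(3*(4*x))) - 2 = -122.
Step 2. [(-2*(3*(4*x))) - 2 = -122] -2 divides every term; factor it out. So factor: (3*(4*x)) + 1 = 61.
Step 3. [(3*(4*x)) + 1 = 61] 1 comes off first (subtract 1) ⇒ sub: 3*(4*x) = 60.
Step 4. [3*(4*x) = 60] divide by the outer 3. So div: 4*x = 20.
Step 5. [4*x = 20] 4 out front; divide by 4 ⇒ div: x = 5.

Answer: x ∈ {5}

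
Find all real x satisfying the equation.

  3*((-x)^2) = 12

Step 1. [3*((-x)^2) = 12] LHS = 3·(…); ÷3 both sides ⇒ div: (-x)^2 = 4.
Step 2. [(-x)^2 = 4] √ both sides: 4 ≥ 0 gives two branches, so sqrt: -x = 2 or -2.
Step 3. [-x = 2 or -2] LHS negated; negate both sides ⇒ neg: x = -2 or 2.

Answer: x ∈ {-2, 2}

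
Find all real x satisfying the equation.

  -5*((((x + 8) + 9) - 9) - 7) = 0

Step 1. [-5*((((x + 8) + 9) - 9) - 7) = 0] -5·(inner) — divide through by -5. So div: (((x + 8) + 9) - 9) - 7 = 0.
Step 2. [(((x + 8) + 9) - 9) - 7 = 0] peel the -7: add 7 from each side, so sub: ((x + 8) + 9) - 9 = 7.
Step 3. [((x + 8) + 9) - 9 = 7] peel the -9: add 9 from each side ⇒ sub: (x + 8) + 9 = 16.
Step 4. [(x + 8) + 9 = 16] +9 is outermost — subtract 9 both sides, so sub: x + 8 = 7.
Step 5. [x + 8 = 7] subtract 8: x sits inside (… + 8). So sub: x = -1.

Answer: x ∈ {-1}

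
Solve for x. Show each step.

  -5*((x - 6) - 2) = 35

Step 1. [-5*((x - 6) - 2) = 35] -5·(inner) — divide through by -5, so div: (x - 6) - 2 = -7.
Step 2. [(x - 6) - 2 = -7] peel the -2: add 2 from each side ⇒ sub: x - 6 = -5.
Step 3. [x - 6 = -5] peel the -6: add 6 from each side, so sub: x = 1.

Answer: x ∈ {1}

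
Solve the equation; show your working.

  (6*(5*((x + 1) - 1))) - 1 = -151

Step 1. [(6*(5*((x + 1) - 1))) - 1 = -151] add 1: x sits inside (… - 1) ⇒ sub: 6*(5*((x + 1) - 1)) = -150.
Step 2. [6*(5*((x + 1) - 1)) = -150] 6 out front; divide by 6. So div: 5*((x + 1) - 1) = -25.
Step 3. [5*((x + 1) - 1) = -25] 5 out front; divide by 5 ⇒ div: (x + 1) - 1 = -5.
Step 4. [(x + 1) - 1 = -5] the outer -1 inverts by adding 1, so sub: x + 1 = -4.
Step 5. [x + 1 = -4] peel the +1: subtract 1 from each side. So sub: x = -5.

Answer: x ∈ {-5}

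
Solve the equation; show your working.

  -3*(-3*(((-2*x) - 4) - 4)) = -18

Step 1. [-3*(-3*(((-2*x) - 4) - 4)) = -18] LHS = -3·(…); ÷-3 both sides, so div: -3*(((-2*x) - 4) - 4) = 6.
Step 2. [-3*(((-2*x) - 4) - 4) = 6] -3·(inner) — divide through by -3, so div: ((-2*x) - 4) - 4 = -2.
Step 3. [((-2*x) - 4) - 4 = -2] add 4: x sits inside (… - 4) ⇒ sub: (-2*x) - 4 = 2.
Step 4. [(-2*x) - 4 = 2] the outer -4 inverts by adding 4, so sub: -2*x = 6.
Step 5. [-2*x = 6] -2·(inner) — divide through by -2 ⇒ div: x = -3.

Answer: x ∈ {-3}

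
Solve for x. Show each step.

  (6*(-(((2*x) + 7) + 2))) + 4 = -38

Step 1. [(6*(-(((2*x) + 7) + 2))) + 4 = -38] peel the +4: subtract 4 from each side ⇒ sub: 6*(-(((2*x) + 7) + 2)) = -42.
Step 2. [6*(-(((2*x) + 7) + 2)) = -42] 6·(inner) — divide through by 6 ⇒ div: -(((2*x) + 7) + 2) = -7.
Step 3. [-(((2*x) + 7) + 2) = -7] leading − — multiply by −1, so neg: ((2*x) + 7) + 2 = 7.
Step 4. [((2*x) + 7) + 2 = 7] the outer +2 inverts by subtracting 2, so sub: (2*x) + 7 = 5.
Step 5. [(2*x) + 7 = 5] +7 is outermost — subtract 7 both sides. So sub: 2*x = -2.
Step 6. [2*x = -2] LHS = 2·(…); ÷2 both sides, so div: x = -1.

Answer: x ∈ {-1}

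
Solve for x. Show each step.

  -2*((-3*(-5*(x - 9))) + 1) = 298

Step 1. [-2*((-3*(-5*(x - 9))) + 1) = 298] LHS = -2·(…); ÷-2 both sides ⇒ div: (-3*(-5*(x - 9))) + 1 = -149.
Step 2. [(-3*(-5*(x - 9))) + 1 = -149] peel the +1: subtract 1 from each side ⇒ sub: -3*(-5*(x - 9)) = -150.
Step 3. [-3*(-5*(x - 9)) = -150] LHS = -3·(…); ÷-3 both sides, so div: -5*(x - 9) = 50.
Step 4. [-5*(x - 9) = 50] -5 out front; divide by -5, so div: x - 9 = -10.
Step 5. [x - 9 = -10] peel the -9: add 9 from each side. So sub: x = -1.

Answer: x ∈ {-1}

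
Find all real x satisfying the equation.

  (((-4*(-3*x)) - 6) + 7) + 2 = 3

Step 1. [(((-4*(-3*x)) - 6) + 7) + 2 = 3] the outer +2 inverts by subtracting 2 ⇒ sub: ((-4*(-3*x)) - 6) + 7 = 1.
Step 2. [((-4*(-3*x)) - 6) + 7 = 1] peel the +7: subtract 7 from each side, so sub: (-4*(-3*x)) - 6 = -6.
Step 3. [(-4*(-3*x)) - 6 = -6] 6 comes off first (add 6), so sub: -4*(-3*x) = 0.
Step 4. [-4*(-3*x) = 0] -4·(inner) — divide through by -4, so div: -3*x = 0.
Step 5. [-3*x = 0] divide by the outer -3. So div: x = 0.

Answer: x ∈ {0}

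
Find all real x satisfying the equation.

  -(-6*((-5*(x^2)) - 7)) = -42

Step 1. [-(-6*((-5*(x^2)) - 7)) = -42] leading − — multiply by −1 ⇒ neg: -6*((-5*(x^2)) - 7) = 42.
Step 2. [-6*((-5*(x^2)) - 7) = 42] -6·(inner) — divide through by -6 ⇒ div: (-5*(x^2)) - 7 = -7.
Step 3. [(-5*(x^2)) - 7 = -7] 7 comes off first (add 7). So sub: -5*(x^2) = 0.
Step 4. [-5*(x^2) = 0] LHS = -5·(…); ÷-5 both sides, so div: x^2 = 0.
Step 5. [x^2 = 0] LHS squared, RHS 0 ≥ 0: apply √ (±). So sqrt: x = 0.

Answer: x ∈ {0}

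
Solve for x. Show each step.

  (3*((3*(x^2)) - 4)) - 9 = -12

Step 1. [(3*((3*(x^2)) - 4)) - 9 = -12] 3 | LHS and 3 | -12: pull 3 out ⇒ factor: ((3*(x^2)) - 4) - 3 = -4.
Step 2. [((3*(x^2)) - 4) - 3 = -4] the outer -3 inverts by adding 3, so sub: (3*(x^2)) - 4 = -1.
Step 3. [(3*(x^2)) - 4 = -1] 4 comes off first (add 4), so sub: 3*(x^2) = 3.
Step 4. [3*(x^2) = 3] divide by the outer 3 ⇒ div: x^2 = 1.
Step 5. [x^2 = 1] √ both sides: 1 ≥ 0 gives two branches. So sqrt: x = 1 or -1.

Answer: x ∈ {-1, 1}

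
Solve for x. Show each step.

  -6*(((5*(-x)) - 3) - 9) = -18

Step 1. [-6*(((5*(-x)) - 3) - 9) = -18] divide by the outer -6, so div: ((5*(-x)) - 3) - 9 = 3.
Step 2. [((5*(-x)) - 3) - 9 = 3] add 9: x sits inside (… - 9), so sub: (5*(-x)) - 3 = 12.
Step 3. [(5*(-x)) - 3 = 12] add 3: x sits inside (… - 3), so sub: 5*(-x) = 15.
Step 4. [5*(-x) = 15] LHS = 5·(…); ÷5 both sides ⇒ div: -x = 3.
Step 5. [-x = 3] flip signs both sides, so neg: x = -3.

Answer: x ∈ {-3}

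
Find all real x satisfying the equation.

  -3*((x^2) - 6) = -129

Step 1. [-3*((x^2) - 6) = -129] leading coefficient -3: divide by -3. So div: (x^2) - 6 = 43.
Step 2. [(x^2) - 6 = 43] -6 is outermost — add 6 both sides, so sub: x^2 = 49.
Step 3. [x^2 = 49] LHS squared, RHS 49 ≥ 0: apply √ (±) ⇒ sqrt: x = 7 or -7.

Answer: x ∈ {-7, 7}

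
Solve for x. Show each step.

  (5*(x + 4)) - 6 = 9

Step 1. [(5*(x + 4)) - 6 = 9] 6 comes off first (add 6) ⇒ sub: 5*(x + 4) = 15.
Step 2. [5*(x + 4) = 15] LHS = 5·(…); ÷5 both sides ⇒ div: x + 4 = 3.
Step 3. [x + 4 = 3] 4 comes off first (subtract 4), so sub: x = -1.

Answer: x ∈ {-1}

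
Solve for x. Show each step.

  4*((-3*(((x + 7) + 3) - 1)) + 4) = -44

Step 1. [4*((-3*(((x + 7) + 3) - 1)) + 4) = -44] 4·(inner) — divide through by 4 ⇒ div: (-3*(((x + 7) + 3) - 1)) + 4 = -11.
Step 2. [(-3*(((x + 7) + 3) - 1)) + 4 = -11] subtract 4: x sits inside (… + 4). So sub: -3*(((x + 7) + 3) - 1) = -15.
Step 3. [-3*(((x + 7) + 3) - 1) = -15] divide by the outer -3. So div: ((x + 7) + 3) - 1 = 5.
Step 4. [((x + 7) + 3) - 1 = 5] 1 comes off first (add 1), so sub: (x + 7) + 3 = 6.
Step 5. [(x + 7) + 3 = 6] peel the +3: subtract 3 from each side. So sub: x + 7 = 3.
Step 6. [x + 7 = 3] +7 is outermost — subtract 7 both sides. So sub: x = -4.

Answer: x ∈ {-4}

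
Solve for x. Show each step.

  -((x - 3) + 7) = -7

Step 1. [-((x - 3) + 7) = -7] flip signs both sides ⇒ neg: (x - 3) + 7 = 7.
Step 2. [(x - 3) + 7 = 7] peel the +7: subtract 7 from each side ⇒ sub: x - 3 = 0.
Step 3. [x - 3 = 0] -3 is outermost — add 3 both sides, so sub: x = 3.

Answer: x ∈ {3}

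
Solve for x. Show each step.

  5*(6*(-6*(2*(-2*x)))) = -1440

Step 1. [5*(6*(-6*(2*(-2*x)))) = -1440] divide by the outer 5, so div: 6*(-6*(2*(-2*x))) = -288.
Step 2. [6*(-6*(2*(-2*x))) = -288] LHS = 6·(…); ÷6 both sides ⇒ div: -6*(2*(-2*x)) = -48.
Step 3. [-6*(2*(-2*x)) = -48] -6 out front; divide by -6 ⇒ div: 2*(-2*x) = 8.
Step 4. [2*(-2*x) = 8] 2 out front; divide by 2 ⇒ div: -2*x = 4.
Step 5. [-2*x = 4] -2·(inner) — divide through by -2 ⇒ div: x = -2.

Answer: x ∈ {-2}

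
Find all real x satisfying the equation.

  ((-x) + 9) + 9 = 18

Step 1. [((-x) + 9) + 9 = 18] peel the +9: subtract 9 from each side. So sub: (-x) + 9 = 9.
Step 2. [(-x) + 9 = 9] the outer +9 inverts by subtracting 9 ⇒ sub: -x = 0.
Step 3. [-x = 0] leading − — multiply by −1 ⇒ neg: x = 0.

Answer: x ∈ {0}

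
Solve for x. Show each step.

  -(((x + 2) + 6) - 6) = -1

Step 1. [-(((x + 2) + 6) - 6) = -1] LHS negated; negate both sides ⇒ neg: ((x + 2) + 6) - 6 = 1.
Step 2. [((x + 2) + 6) - 6 = 1] peel the -6: add 6 from each side, so sub: (x + 2) + 6 = 7.
Step 3. [(x + 2) + 6 = 7] +6 is outermost — subtract 6 both sides, so sub: x + 2 = 1.
Step 4. [x + 2 = 1] +2 is outermost — subtract 2 both sides. So sub: x = -1.

Answer: x ∈ {-1}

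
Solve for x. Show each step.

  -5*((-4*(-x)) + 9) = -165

Step 1. [-5*((-4*(-x)) + 9) = -165] -5·(inner) — divide through by -5. So div: (-4*(-x)) + 9 = 33.
Step 2. [(-4*(-x)) + 9 = 33] peel the +9: subtract 9 from each side. So sub: -4*(-x) = 24.
Step 3. [-4*(-x) = 24] leading coefficient -4: divide by -4. So div: -x = -6.
Step 4. [-x = -6] LHS negated; negate both sides ⇒ neg: x = 6.

Answer: x ∈ {6}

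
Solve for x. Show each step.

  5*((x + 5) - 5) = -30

Step 1. [5*((x + 5) - 5) = -30] leading coefficient 5: divide by 5 ⇒ div: (x + 5) - 5 = -6.
Step 2. [(x + 5) - 5 = -6] peel the -5: add 5 from each side, so sub: x + 5 = -1.
Step 3. [x + 5 = -1] +5 is outermost — subtract 5 both sides. So sub: x = -6.

Answer: x ∈ {-6}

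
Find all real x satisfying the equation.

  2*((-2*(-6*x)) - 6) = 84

Step 1. [2*((-2*(-6*x)) - 6) = 84] 2·(inner) — divide through by 2 ⇒ div: (-2*(-6*x)) - 6 = 42.
Step 2. [(-2*(-6*x)) - 6 = 42] add 6: x sits inside (… - 6). So sub: -2*(-6*x) = 48.
Step 3. [-2*(-6*x) = 48] -2·(inner) — divide through by -2. So div: -6*x = -24.
Step 4. [-6*x = -24] -6 out front; divide by -6 ⇒ div: x = 4.

Answer: x ∈ {4}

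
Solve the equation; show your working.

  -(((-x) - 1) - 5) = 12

Step 1. [-(((-x) - 1) - 5) = 12] flip signs both sides ⇒ neg: ((-x) - 1) - 5 = -12.
Step 2. [((-x) - 1) - 5 = -12] peel the -5: add 5 from each side. So sub: (-x) - 1 = -7.
Step 3. [(-x) - 1 = -7] -1 is outermost — add 1 both sides. So sub: -x = -6.
Step 4. [-x = -6] LHS negated; negate both sides ⇒ neg: x = 6.

Answer: x ∈ {6}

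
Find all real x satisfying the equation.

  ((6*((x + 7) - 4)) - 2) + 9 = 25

Step 1. [((6*((x + 7) - 4)) - 2) + 9 = 25] 9 comes off first (subtract 9), so sub: (6*((x + 7) - 4)) - 2 = 16.
Step 2. [(6*((x + 7) - 4)) - 2 = 16] 2 comes off first (add 2) ⇒ sub: 6*((x + 7) - 4) = 18.
Step 3. [6*((x + 7) - 4) = 18] divide by the outer 6, so div: (x + 7) - 4 = 3.
Step 4. [(x + 7) - 4 = 3] the outer -4 inverts by adding 4, so sub: x + 7 = 7.
Step 5. [x + 7 = 7] the outer +7 inverts by subtracting 7, so sub: x = 0.

Answer: x ∈ {0}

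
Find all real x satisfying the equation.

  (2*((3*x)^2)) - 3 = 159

Step 1. [(2*((3*x)^2)) - 3 = 159] the outer -3 inverts by adding 3. So sub: 2*((3*x)^2) = 162.
Step 2. [2*((3*x)^2) = 162] LHS = 2·(…); ÷2 both sides. So div: (3*x)^2 = 81.
Step 3. [(3*x)^2 = 81] √ both sides: 81 ≥ 0 gives two branches, so sqrt: 3*x = 9 or -9.
Step 4. [3*x = 9 or -9] leading coefficient 3: divide by 3, so div: x = 3 or -3.

Answer: x ∈ {-3, 3}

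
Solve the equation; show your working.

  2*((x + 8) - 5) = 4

Step 1. [2*((x + 8) - 5) = 4] 2 out front; divide by 2 ⇒ div: (x + 8) - 5 = 2.
Step 2. [(x + 8) - 5 = 2] the outer -5 inverts by adding 5 ⇒ sub: x + 8 = 7.
Step 3. [x + 8 = 7] subtract 8: x sits inside (… + 8). So sub: x = -1.

Answer: x ∈ {-1}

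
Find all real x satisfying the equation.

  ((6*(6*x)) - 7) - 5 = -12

Step 1. [((6*(6*x)) - 7) - 5 = -12] -5 is outermost — add 5 both sides ⇒ sub: (6*(6*x)) - 7 = -7.
Step 2. [(6*(6*x)) - 7 = -7] peel the -7: add 7 from each side ⇒ sub: 6*(6*x) = 0.
Step 3. [6*(6*x) = 0] 6 out front; divide by 6, so div: 6*x = 0.
Step 4. [6*x = 0] divide by the outer 6 ⇒ div: x = 0.

Answer: x ∈ {0}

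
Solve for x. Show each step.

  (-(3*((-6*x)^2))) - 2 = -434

Step 1. [(-(3*((-6*x)^2))) - 2 = -434] -2 is outermost — add 2 both sides ⇒ sub: -(3*((-6*x)^2)) = -432.
Step 2. [-(3*((-6*x)^2)) = -432] leading − — multiply by −1 ⇒ neg: 3*((-6*x)^2) = 432.
Step 3. [3*((-6*x)^2) = 432] LHS = 3·(…); ÷3 both sides. So div: (-6*x)^2 = 144.
Step 4. [(-6*x)^2 = 144] 144 ≥ 0, LHS is (·)² — take ±√, so sqrt: -6*x = 12 or -12.
Step 5. [-6*x = 12 or -12] -6·(inner) — divide through by -6. So div: x = -2 or 2.

Answer: x ∈ {-2, 2}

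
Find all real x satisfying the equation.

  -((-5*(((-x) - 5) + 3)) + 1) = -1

Step 1. [-((-5*(((-x) - 5) + 3)) + 1) = -1] LHS negated; negate both sides. So neg: (-5*(((-x) - 5) + 3)) + 1 = 1.
Step 2. [(-5*(((-x) - 5) + 3)) + 1 = 1] subtract 1: x sits inside (… + 1), so sub: -5*(((-x) - 5) + 3) = 0.
Step 3. [-5*(((-x) - 5) + 3) = 0] -5·(inner) — divide through by -5 ⇒ div: ((-x) - 5) + 3 = 0.
Step 4. [((-x) - 5) + 3 = 0] +3 is outermost — subtract 3 both sides, so sub: (-x) - 5 = -3.
Step 5. [(-x) - 5 = -3] the outer -5 inverts by adding 5. So sub: -x = 2.
Step 6. [-x = 2] LHS negated; negate both sides ⇒ neg: x = -2.

Answer: x ∈ {-2}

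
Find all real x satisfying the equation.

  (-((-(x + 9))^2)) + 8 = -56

Step 1. [(-((-(x + 9))^2)) + 8 = -56] 8 comes off first (subtract 8) ⇒ sub: -((-(x + 9))^2) = -64.
Step 2. [-((-(x + 9))^2) = -64] leading − — multiply by −1 ⇒ neg: (-(x + 9))^2 = 64.
Step 3. [(-(x + 9))^2 = 64] √ both sides: 64 ≥ 0 gives two branches ⇒ sqrt: -(x + 9) = 8 or -8.
Step 4. [-(x + 9) = 8 or -8] leading − — multiply by −1, so neg: x + 9 = -8 or 8.
Step 5. [x + 9 = -8 or 8] peel the +9: subtract 9 from each side. So sub: x = -17 or -1.

Answer: x ∈ {-17, -1}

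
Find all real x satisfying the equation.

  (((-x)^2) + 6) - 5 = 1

Step 1. [(((-x)^2) + 6) - 5 = 1] 5 comes off first (add 5), so sub: ((-x)^2) + 6 = 6.
Step 2. [((-x)^2) + 6 = 6] subtract 6: x sits inside (… + 6), so sub: (-x)^2 = 0.
Step 3. [(-x)^2 = 0] LHS squared, RHS 0 ≥ 0: apply √ (±). So sqrt: -x = 0.
Step 4. [-x = 0] leading − — multiply by −1. So neg: x = 0.

Answer: x ∈ {0}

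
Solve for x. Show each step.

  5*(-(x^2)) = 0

Step 1. [5*(-(x^2)) = 0] leading coefficient 5: divide by 5, so div: -(x^2) = 0.
Step 2. [-(x^2) = 0] flip signs both sides. So neg: x^2 = 0.
Step 3. [x^2 = 0] LHS squared, RHS 0 ≥ 0: apply √ (±) ⇒ sqrt: x = 0.

Answer: x ∈ {0}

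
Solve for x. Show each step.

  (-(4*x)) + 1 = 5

Step 1. [(-(4*x)) + 1 = 5] the outer +1 inverts by subtracting 1 ⇒ sub: -(4*x) = 4.
Step 2. [-(4*x) = 4] flip signs both sides ⇒ neg: 4*x = -4.
Step 3. [4*x = -4] LHS = 4·(…); ÷4 both sides ⇒ div: x = -1.

Answer: x ∈ {-1}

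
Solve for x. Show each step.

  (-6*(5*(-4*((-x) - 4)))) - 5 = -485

Step 1. [(-6*(5*(-4*((-x) - 4)))) - 5 = -485] the outer -5 inverts by adding 5, so sub: -6*(5*(-4*((-x) - 4))) = -480.
Step 2. [-6*(5*(-4*((-x) - 4))) = -480] divide by the outer -6 ⇒ div: 5*(-4*((-x) - 4)) = 80.
Step 3. [5*(-4*((-x) - 4)) = 80] LHS = 5·(…); ÷5 both sides ⇒ div: -4*((-x) - 4) = 16.
Step 4. [-4*((-x) - 4) = 16] leading coefficient -4: divide by -4, so div: (-x) - 4 = -4.
Step 5. [(-x) - 4 = -4] 4 comes off first (add 4). So sub: -x = 0.
Step 6. [-x = 0] leading − — multiply by −1 ⇒ neg: x = 0.

Answer: x ∈ {0}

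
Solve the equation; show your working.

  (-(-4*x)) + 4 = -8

Step 1. [(-(-4*x)) + 4 = -8] peel the +4: subtract 4 from each side ⇒ sub: -(-4*x) = -12.
Step 2. [-(-4*x) = -12] LHS negated; negate both sides, so neg: -4*x = 12.
Step 3. [-4*x = 12] -4 out front; divide by -4. So div: x = -3.

Answer: x ∈ {-3}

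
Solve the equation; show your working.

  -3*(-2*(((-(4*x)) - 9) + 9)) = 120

Step 1. [-3*(-2*(((-(4*x)) - 9) + 9)) = 120] leading coefficient -3: divide by -3 ⇒ div: -2*(((-(4*x)) - 9) + 9) = -40.
Step 2. [-2*(((-(4*x)) - 9) + 9) = -40] leading coefficient -2: divide by -2, so div: ((-(4*x)) - 9) + 9 = 20.
Step 3. [((-(4*x)) - 9) + 9 = 20] +9 is outermost — subtract 9 both sides. So sub: (-(4*x)) - 9 = 11.
Step 4. [(-(4*x)) - 9 = 11] -9 is outermost — add 9 both sides ⇒ sub: -(4*x) = 20.
Step 5. [-(4*x) = 20] leading − — multiply by −1, so neg: 4*x = -20.
Step 6. [4*x = -20] divide by the outer 4, so div: x = -5.

Answer: x ∈ {-5}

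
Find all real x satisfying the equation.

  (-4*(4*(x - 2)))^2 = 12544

Step 1. [(-4*(4*(x - 2)))^2 = 12544] √ both sides: 12544 ≥ 0 gives two branches ⇒ sqrt: -4*(4*(x - 2)) = 112 or -112.
Step 2. [-4*(4*(x - 2)) = 112 or -112] LHS = -4·(…); ÷-4 both sides, so div: 4*(x - 2) = -28 or 28.
Step 3. [4*(x - 2) = -28 or 28] divide by the outer 4. So div: x - 2 = -7 or 7.
Step 4. [x - 2 = -7 or 7] add 2: x sits inside (… - 2) ⇒ sub: x = -5 or 9.

Answer: x ∈ {-5, 9}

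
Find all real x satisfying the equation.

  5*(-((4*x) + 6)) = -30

Step 1. [5*(-((4*x) + 6)) = -30] 5·(inner) — divide through by 5, so div: -((4*x) + 6) = -6.
Step 2. [-((4*x) + 6) = -6] flip signs both sides, so neg: (4*x) + 6 = 6.
Step 3. [(4*x) + 6 = 6] 6 comes off first (subtract 6). So sub: 4*x = 0.
Step 4. [4*x = 0] 4 out front; divide by 4. So div: x = 0.

Answer: x ∈ {0}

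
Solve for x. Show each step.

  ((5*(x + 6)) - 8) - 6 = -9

Step 1. [((5*(x + 6)) - 8) - 6 = -9] 6 comes off first (add 6) ⇒ sub: (5*(x + 6)) - 8 = -3.
Step 2. [(5*(x + 6)) - 8 = -3] 8 comes off first (add 8) ⇒ sub: 5*(x + 6) = 5.
Step 3. [5*(x + 6) = 5] divide by the outer 5 ⇒ div: x + 6 = 1.
Step 4. [x + 6 = 1] subtract 6: x sits inside (… + 6). So sub: x = -5.

Answer: x ∈ {-5}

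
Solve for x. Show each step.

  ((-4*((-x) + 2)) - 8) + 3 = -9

Step 1. [((-4*((-x) + 2)) - 8) + 3 = -9] +3 is outermost — subtract 3 both sides ⇒ sub: (-4*((-x) + 2)) - 8 = -12.
Step 2. [(-4*((-x) + 2)) - 8 = -12] peel the -8: add 8 from each side ⇒ sub: -4*((-x) + 2) = -4.
Step 3. [-4*((-x) + 2) = -4] leading coefficient -4: divide by -4 ⇒ div: (-x) + 2 = 1.
Step 4. [(-x) + 2 = 1] the outer +2 inverts by subtracting 2 ⇒ sub: -x = -1.
Step 5. [-x = -1] flip signs both sides, so neg: x = 1.

Answer: x ∈ {1}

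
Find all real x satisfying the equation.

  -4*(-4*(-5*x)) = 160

Step 1. [-4*(-4*(-5*x)) = 160] LHS = -4·(…); ÷-4 both sides ⇒ div: -4*(-5*x) = -40.
Step 2. [-4*(-5*x) = -40] -4 out front; divide by -4. So div: -5*x = 10.
Step 3. [-5*x = 10] -5 out front; divide by -5, so div: x = -2.

Answer: x ∈ {-2}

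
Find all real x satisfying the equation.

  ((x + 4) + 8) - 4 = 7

Step 1. [((x + 4) + 8) - 4 = 7] -4 is outermost — add 4 both sides, so sub: (x + 4) + 8 = 11.
Step 2. [(x + 4) + 8 = 11] +8 is outermost — subtract 8 both sides, so sub: x + 4 = 3.
Step 3. [x + 4 = 3] 4 comes off first (subtract 4), so sub: x = -1.

Answer: x ∈ {-1}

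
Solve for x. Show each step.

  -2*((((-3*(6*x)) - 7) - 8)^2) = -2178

Step 1. [-2*((((-3*(6*x)) - 7) - 8)^2) = -2178] divide by the outer -2. So div: (((-3*(6*x)) - 7) - 8)^2 = 1089.
Step 2. [(((-3*(6*x)) - 7) - 8)^2 = 1089] 1089 ≥ 0, LHS is (·)² — take ±√, so sqrt: ((-3*(6*x)) - 7) - 8 = 33 or -33.
Step 3. [((-3*(6*x)) - 7) - 8 = 33 or -33] peel the -8: add 8 from each side ⇒ sub: (-3*(6*x)) - 7 = 41 or -25.
Step 4. [(-3*(6*x)) - 7 = 41 or -25] add 7: x sits inside (… - 7) ⇒ sub: -3*(6*x) = 48 or -18.
Step 5. [-3*(6*x) = 48 or -18] LHS = -3·(…); ÷-3 both sides ⇒ div: 6*x = -16 or 6.
Step 6. [6*x = -16 or 6] leading coefficient 6: divide by 6 ⇒ div: x = -8/3 or 1.

Answer: x ∈ {-8/3, 1}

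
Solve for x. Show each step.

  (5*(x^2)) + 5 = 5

Step 1. [(5*(x^2)) + 5 = 5] +5 is outermost — subtract 5 both sides, so sub: 5*(x^2) = 0.
Step 2. [5*(x^2) = 0] divide by the outer 5 ⇒ div: x^2 = 0.
Step 3. [x^2 = 0] LHS squared, RHS 0 ≥ 0: apply √ (±), so sqrt: x = 0.

Answer: x ∈ {0}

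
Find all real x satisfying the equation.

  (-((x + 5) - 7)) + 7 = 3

Step 1. [(-((x + 5) - 7)) + 7 = 3] peel the +7: subtract 7 from each side. So sub: -((x + 5) - 7) = -4.
Step 2. [-((x + 5) - 7) = -4] leading − — multiply by −1. So neg: (x + 5) - 7 = 4.
Step 3. [(x + 5) - 7 = 4] 7 comes off first (add 7). So sub: x + 5 = 11.
Step 4. [x + 5 = 11] subtract 5: x sits inside (… + 5) ⇒ sub: x = 6.

Answer: x ∈ {6}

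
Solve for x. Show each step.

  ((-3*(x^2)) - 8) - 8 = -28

Step 1. [((-3*(x^2)) - 8) - 8 = -28] peel the -8: add 8 from each side. So sub: (-3*(x^2)) - 8 = -20.
Step 2. [(-3*(x^2)) - 8 = -20] 8 comes off first (add 8) ⇒ sub: -3*(x^2) = -12.
Step 3. [-3*(x^2) = -12] leading coefficient -3: divide by -3 ⇒ div: x^2 = 4.
Step 4. [x^2 = 4] √ both sides: 4 ≥ 0 gives two branches. So sqrt: x = 2 or -2.

Answer: x ∈ {-2, 2}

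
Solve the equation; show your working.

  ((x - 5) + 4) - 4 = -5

Step 1. [((x - 5) + 4) - 4 = -5] peel the -4: add 4 from each side. So sub: (x - 5) + 4 = -1.
Step 2. [(x - 5) + 4 = -1] +4 is outermost — subtract 4 both sides ⇒ sub: x - 5 = -5.
Step 3. [x - 5 = -5] 5 comes off first (add 5). So sub: x = 0.

Answer: x ∈ {0}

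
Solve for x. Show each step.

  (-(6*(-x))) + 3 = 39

Step 1. [(-(6*(-x))) + 3 = 39] 3 comes off first (subtract 3) ⇒ sub: -(6*(-x)) = 36.
Step 2. [-(6*(-x)) = 36] LHS negated; negate both sides, so neg: 6*(-x) = -36.
Step 3. [6*(-x) = -36] 6 out front; divide by 6 ⇒ div: -x = -6.
Step 4. [-x = -6] LHS negated; negate both sides, so neg: x = 6.

Answer: x ∈ {6}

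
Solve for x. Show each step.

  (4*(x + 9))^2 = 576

Step 1. [(4*(x + 9))^2 = 576] 576 ≥ 0, LHS is (·)² — take ±√ ⇒ sqrt: 4*(x + 9) = 24 or -24.
Step 2. [4*(x + 9) = 24 or -24] 4 out front; divide by 4. So div: x + 9 = 6 or -6.
Step 3. [x + 9 = 6 or -6] subtract 9: x sits inside (… + 9) ⇒ sub: x = -3 or -15.

Answer: x ∈ {-15, -3}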